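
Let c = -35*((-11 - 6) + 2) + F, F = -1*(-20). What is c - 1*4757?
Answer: -4212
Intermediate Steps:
F = 20
c = 545 (c = -35*((-11 - 6) + 2) + 20 = -35*(-17 + 2) + 20 = -35*(-15) + 20 = 525 + 20 = 545)
c - 1*4757 = 545 - 1*4757 = 545 - 4757 = -4212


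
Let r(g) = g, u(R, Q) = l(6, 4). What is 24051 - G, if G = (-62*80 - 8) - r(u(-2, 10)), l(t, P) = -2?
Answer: 29017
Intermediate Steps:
u(R, Q) = -2
G = -4966 (G = (-62*80 - 8) - 1*(-2) = (-4960 - 8) + 2 = -4968 + 2 = -4966)
24051 - G = 24051 - 1*(-4966) = 24051 + 4966 = 29017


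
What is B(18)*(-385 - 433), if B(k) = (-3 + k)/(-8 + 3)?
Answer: 2454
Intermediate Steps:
B(k) = 3/5 - k/5 (B(k) = (-3 + k)/(-5) = (-3 + k)*(-1/5) = 3/5 - k/5)
B(18)*(-385 - 433) = (3/5 - 1/5*18)*(-385 - 433) = (3/5 - 18/5)*(-818) = -3*(-818) = 2454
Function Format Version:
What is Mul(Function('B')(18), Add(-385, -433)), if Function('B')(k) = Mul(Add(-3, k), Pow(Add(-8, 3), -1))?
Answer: 2454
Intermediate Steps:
Function('B')(k) = Add(Rational(3, 5), Mul(Rational(-1, 5), k)) (Function('B')(k) = Mul(Add(-3, k), Pow(-5, -1)) = Mul(Add(-3, k), Rational(-1, 5)) = Add(Rational(3, 5), Mul(Rational(-1, 5), k)))
Mul(Function('B')(18), Add(-385, -433)) = Mul(Add(Rational(3, 5), Mul(Rational(-1, 5), 18)), Add(-385, -433)) = Mul(Add(Rational(3, 5), Rational(-18, 5)), -818) = Mul(-3, -818) = 2454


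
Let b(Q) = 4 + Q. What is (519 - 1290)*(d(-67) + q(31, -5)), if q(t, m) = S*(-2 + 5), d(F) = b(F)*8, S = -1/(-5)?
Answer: 1940607/5 ≈ 3.8812e+5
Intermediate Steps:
S = ⅕ (S = -⅕*(-1) = ⅕ ≈ 0.20000)
d(F) = 32 + 8*F (d(F) = (4 + F)*8 = 32 + 8*F)
q(t, m) = ⅗ (q(t, m) = (-2 + 5)/5 = (⅕)*3 = ⅗)
(519 - 1290)*(d(-67) + q(31, -5)) = (519 - 1290)*((32 + 8*(-67)) + ⅗) = -771*((32 - 536) + ⅗) = -771*(-504 + ⅗) = -771*(-2517/5) = 1940607/5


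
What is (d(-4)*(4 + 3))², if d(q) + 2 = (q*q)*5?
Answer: 298116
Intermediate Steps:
d(q) = -2 + 5*q² (d(q) = -2 + (q*q)*5 = -2 + q²*5 = -2 + 5*q²)
(d(-4)*(4 + 3))² = ((-2 + 5*(-4)²)*(4 + 3))² = ((-2 + 5*16)*7)² = ((-2 + 80)*7)² = (78*7)² = 546² = 298116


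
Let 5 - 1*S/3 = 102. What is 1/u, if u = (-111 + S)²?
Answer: 1/161604 ≈ 6.1880e-6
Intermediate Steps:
S = -291 (S = 15 - 3*102 = 15 - 306 = -291)
u = 161604 (u = (-111 - 291)² = (-402)² = 161604)
1/u = 1/161604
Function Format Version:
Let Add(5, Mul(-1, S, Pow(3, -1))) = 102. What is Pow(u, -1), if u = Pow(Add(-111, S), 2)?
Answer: Rational(1, 161604) ≈ 6.1880e-6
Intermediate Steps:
S = -291 (S = Add(15, Mul(-3, 102)) = Add(15, -306) = -291)
u = 161604 (u = Pow(Add(-111, -291), 2) = Pow(-402, 2) = 161604)
Pow(u, -1) = Pow(161604, -1) = Rational(1, 161604)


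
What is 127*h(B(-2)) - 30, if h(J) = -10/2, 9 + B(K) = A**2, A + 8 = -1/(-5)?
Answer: -665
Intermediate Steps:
A = -39/5 (A = -8 - 1/(-5) = -8 - 1*(-1/5) = -8 + 1/5 = -39/5 ≈ -7.8000)
B(K) = 1296/25 (B(K) = -9 + (-39/5)**2 = -9 + 1521/25 = 1296/25)
h(J) = -5 (h(J) = -10*1/2 = -5)
127*h(B(-2)) - 30 = 127*(-5) - 30 = -635 - 30 = -665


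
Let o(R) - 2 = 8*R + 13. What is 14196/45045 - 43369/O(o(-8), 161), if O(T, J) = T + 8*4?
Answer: 7156769/2805 ≈ 2551.4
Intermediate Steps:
o(R) = 15 + 8*R (o(R) = 2 + (8*R + 13) = 2 + (13 + 8*R) = 15 + 8*R)
O(T, J) = 32 + T (O(T, J) = T + 32 = 32 + T)
14196/45045 - 43369/O(o(-8), 161) = 14196/45045 - 43369/(32 + (15 + 8*(-8))) = 14196*(1/45045) - 43369/(32 + (15 - 64)) = 52/165 - 43369/(32 - 49) = 52/165 - 43369/(-17) = 52/165 - 43369*(-1/17) = 52/165 + 43369/17 = 7156769/2805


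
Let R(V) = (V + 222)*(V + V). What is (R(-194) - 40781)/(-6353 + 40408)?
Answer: -10329/6811 ≈ -1.5165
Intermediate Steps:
R(V) = 2*V*(222 + V) (R(V) = (222 + V)*(2*V) = 2*V*(222 + V))
(R(-194) - 40781)/(-6353 + 40408) = (2*(-194)*(222 - 194) - 40781)/(-6353 + 40408) = (2*(-194)*28 - 40781)/34055 = (-10864 - 40781)*(1/34055) = -51645*1/34055 = -10329/6811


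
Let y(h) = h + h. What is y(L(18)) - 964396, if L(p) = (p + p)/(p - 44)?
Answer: -12537184/13 ≈ -9.6440e+5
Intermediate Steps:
L(p) = 2*p/(-44 + p) (L(p) = (2*p)/(-44 + p) = 2*p/(-44 + p))
y(h) = 2*h
y(L(18)) - 964396 = 2*(2*18/(-44 + 18)) - 964396 = 2*(2*18/(-26)) - 964396 = 2*(2*18*(-1/26)) - 964396 = 2*(-18/13) - 964396 = -36/13 - 964396 = -12537184/13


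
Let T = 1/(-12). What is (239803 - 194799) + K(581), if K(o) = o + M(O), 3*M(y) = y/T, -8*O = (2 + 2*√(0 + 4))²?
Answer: 45603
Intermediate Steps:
T = -1/12 ≈ -0.083333
O = -9/2 (O = -(2 + 2*√(0 + 4))²/8 = -(2 + 2*√4)²/8 = -(2 + 2*2)²/8 = -(2 + 4)²/8 = -⅛*6² = -⅛*36 = -9/2 ≈ -4.5000)
M(y) = -4*y (M(y) = (y/(-1/12))/3 = (y*(-12))/3 = (-12*y)/3 = -4*y)
K(o) = 18 + o (K(o) = o - 4*(-9/2) = o + 18 = 18 + o)
(239803 - 194799) + K(581) = (239803 - 194799) + (18 + 581) = 45004 + 599 = 45603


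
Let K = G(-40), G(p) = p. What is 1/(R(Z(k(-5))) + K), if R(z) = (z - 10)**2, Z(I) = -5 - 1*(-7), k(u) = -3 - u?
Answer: 1/24 ≈ 0.041667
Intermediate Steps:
K = -40
Z(I) = 2 (Z(I) = -5 + 7 = 2)
R(z) = (-10 + z)**2
1/(R(Z(k(-5))) + K) = 1/((-10 + 2)**2 - 40) = 1/((-8)**2 - 40) = 1/(64 - 40) = 1/24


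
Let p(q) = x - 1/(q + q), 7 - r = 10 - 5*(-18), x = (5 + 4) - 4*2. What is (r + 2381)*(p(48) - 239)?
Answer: -3267407/6 ≈ -5.4457e+5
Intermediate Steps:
x = 1 (x = 9 - 8 = 1)
r = -93 (r = 7 - (10 - 5*(-18)) = 7 - (10 + 90) = 7 - 1*100 = 7 - 100 = -93)
p(q) = 1 - 1/(2*q) (p(q) = 1 - 1/(q + q) = 1 - 1/(2*q))
(r + 2381)*(p(48) - 239) = (-93 + 2381)*((-½ + 48)/48 - 239) = 2288*((1/48)*(95/2) - 239) = 2288*(95/96 - 239) = 2288*(-22849/96) = -3267407/6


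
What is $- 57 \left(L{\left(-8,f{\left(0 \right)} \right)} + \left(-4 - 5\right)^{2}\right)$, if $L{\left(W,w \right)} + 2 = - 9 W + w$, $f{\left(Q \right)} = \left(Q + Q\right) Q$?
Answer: $-8607$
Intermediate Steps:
$f{\left(Q \right)} = 2 Q^{2}$ ($f{\left(Q \right)} = 2 Q Q = 2 Q^{2}$)
$L{\left(W,w \right)} = -2 + w - 9 W$ ($L{\left(W,w \right)} = -2 - \left(- w + 9 W\right) = -2 + w - 9 W$)
$- 57 \left(L{\left(-8,f{\left(0 \right)} \right)} + \left(-4 - 5\right)^{2}\right) = - 57 \left(\left(-2 + 2 \cdot 0^{2} - -72\right) + \left(-4 - 5\right)^{2}\right) = - 57 \left(\left(-2 + 2 \cdot 0 + 72\right) + \left(-9\right)^{2}\right) = - 57 \left(\left(-2 + 0 + 72\right) + 81\right) = - 57 \left(70 + 81\right) = \left(-57\right) 151 = -8607$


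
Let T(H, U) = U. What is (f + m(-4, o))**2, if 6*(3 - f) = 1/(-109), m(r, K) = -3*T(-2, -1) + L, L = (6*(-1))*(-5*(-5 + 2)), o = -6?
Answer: 3017854225/427716 ≈ 7055.7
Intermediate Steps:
L = -90 (L = -(-30)*(-3) = -6*15 = -90)
m(r, K) = -87 (m(r, K) = -3*(-1) - 90 = 3 - 90 = -87)
f = 1963/654 (f = 3 - 1/6/(-109) = 3 - 1/6*(-1/109) = 3 + 1/654 = 1963/654 ≈ 3.0015)
(f + m(-4, o))**2 = (1963/654 - 87)**2 = (-54935/654)**2 = 3017854225/427716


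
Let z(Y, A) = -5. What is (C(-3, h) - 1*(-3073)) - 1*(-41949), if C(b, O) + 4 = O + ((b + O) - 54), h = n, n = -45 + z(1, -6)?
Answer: 44861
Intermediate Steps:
n = -50 (n = -45 - 5 = -50)
h = -50
C(b, O) = -58 + b + 2*O (C(b, O) = -4 + (O + ((b + O) - 54)) = -4 + (O + ((O + b) - 54)) = -4 + (O + (-54 + O + b)) = -4 + (-54 + b + 2*O) = -58 + b + 2*O)
(C(-3, h) - 1*(-3073)) - 1*(-41949) = ((-58 - 3 + 2*(-50)) - 1*(-3073)) - 1*(-41949) = ((-58 - 3 - 100) + 3073) + 41949 = (-161 + 3073) + 41949 = 2912 + 41949 = 44861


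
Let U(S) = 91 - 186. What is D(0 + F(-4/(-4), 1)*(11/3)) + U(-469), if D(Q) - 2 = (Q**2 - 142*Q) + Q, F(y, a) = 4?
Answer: -17513/9 ≈ -1945.9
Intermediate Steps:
D(Q) = 2 + Q**2 - 141*Q (D(Q) = 2 + ((Q**2 - 142*Q) + Q) = 2 + (Q**2 - 141*Q) = 2 + Q**2 - 141*Q)
U(S) = -95
D(0 + F(-4/(-4), 1)*(11/3)) + U(-469) = (2 + (0 + 4*(11/3))**2 - 141*(0 + 4*(11/3))) - 95 = (2 + (0 + 44/3)**2 - 141*(0 + 44/3)) - 95 = (2 + (44/3)**2 - 141*44/3) - 95 = (2 + 1936/9 - 2068) - 95 = -16658/9 - 95 = -17513/9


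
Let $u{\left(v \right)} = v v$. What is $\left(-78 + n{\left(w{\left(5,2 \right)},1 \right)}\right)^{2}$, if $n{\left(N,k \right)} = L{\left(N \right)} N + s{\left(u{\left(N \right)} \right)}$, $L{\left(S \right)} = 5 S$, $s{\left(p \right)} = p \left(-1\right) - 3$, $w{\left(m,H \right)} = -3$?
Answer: $2025$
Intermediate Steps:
$u{\left(v \right)} = v^{2}$
$s{\left(p \right)} = -3 - p$ ($s{\left(p \right)} = - p - 3 = -3 - p$)
$n{\left(N,k \right)} = -3 + 4 N^{2}$ ($n{\left(N,k \right)} = 5 N N - \left(3 + N^{2}\right) = 5 N^{2} - \left(3 + N^{2}\right) = -3 + 4 N^{2}$)
$\left(-78 + n{\left(w{\left(5,2 \right)},1 \right)}\right)^{2} = \left(-78 - \left(3 - 4 \left(-3\right)^{2}\right)\right)^{2} = \left(-78 + \left(-3 + 4 \cdot 9\right)\right)^{2} = \left(-78 + \left(-3 + 36\right)\right)^{2} = \left(-78 + 33\right)^{2} = \left(-45\right)^{2} = 2025$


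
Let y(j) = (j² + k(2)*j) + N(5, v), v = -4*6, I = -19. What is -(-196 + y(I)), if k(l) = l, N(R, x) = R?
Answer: -132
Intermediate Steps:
v = -24
y(j) = 5 + j² + 2*j (y(j) = (j² + 2*j) + 5 = 5 + j² + 2*j)
-(-196 + y(I)) = -(-196 + (5 + (-19)² + 2*(-19))) = -(-196 + (5 + 361 - 38)) = -(-196 + 328) = -1*132 = -132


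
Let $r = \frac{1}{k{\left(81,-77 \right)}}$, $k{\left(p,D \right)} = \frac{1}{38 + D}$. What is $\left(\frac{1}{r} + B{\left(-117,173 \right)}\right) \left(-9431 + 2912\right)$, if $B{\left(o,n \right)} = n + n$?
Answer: $- \frac{29320289}{13} \approx -2.2554 \cdot 10^{6}$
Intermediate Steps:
$B{\left(o,n \right)} = 2 n$
$r = -39$ ($r = \frac{1}{\frac{1}{38 - 77}} = \frac{1}{\frac{1}{-39}} = \frac{1}{- \frac{1}{39}} = -39$)
$\left(\frac{1}{r} + B{\left(-117,173 \right)}\right) \left(-9431 + 2912\right) = \left(\frac{1}{-39} + 2 \cdot 173\right) \left(-9431 + 2912\right) = \left(- \frac{1}{39} + 346\right) \left(-6519\right) = \frac{13493}{39} \left(-6519\right) = - \frac{29320289}{13}$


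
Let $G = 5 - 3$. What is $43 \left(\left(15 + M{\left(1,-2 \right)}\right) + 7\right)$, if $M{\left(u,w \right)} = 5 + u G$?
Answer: $1247$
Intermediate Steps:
$G = 2$ ($G = 5 - 3 = 2$)
$M{\left(u,w \right)} = 5 + 2 u$ ($M{\left(u,w \right)} = 5 + u 2 = 5 + 2 u$)
$43 \left(\left(15 + M{\left(1,-2 \right)}\right) + 7\right) = 43 \left(\left(15 + \left(5 + 2 \cdot 1\right)\right) + 7\right) = 43 \left(\left(15 + \left(5 + 2\right)\right) + 7\right) = 43 \left(\left(15 + 7\right) + 7\right) = 43 \left(22 + 7\right) = 43 \cdot 29 = 1247$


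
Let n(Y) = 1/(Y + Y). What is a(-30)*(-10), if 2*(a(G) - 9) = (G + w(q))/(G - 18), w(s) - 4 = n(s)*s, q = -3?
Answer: -2965/32 ≈ -92.656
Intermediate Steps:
n(Y) = 1/(2*Y)
w(s) = 9/2 (w(s) = 4 + (1/(2*s))*s = 4 + ½ = 9/2)
a(G) = 9 + (9/2 + G)/(2*(-18 + G)) (a(G) = 9 + ((G + 9/2)/(G - 18))/2 = 9 + ((9/2 + G)/(-18 + G))/2 = 9 + (9/2 + G)/(2*(-18 + G)))
a(-30)*(-10) = ((-639 + 38*(-30))/(4*(-18 - 30)))*(-10) = ((¼)*(-639 - 1140)/(-48))*(-10) = ((¼)*(-1/48)*(-1779))*(-10) = (593/64)*(-10) = -2965/32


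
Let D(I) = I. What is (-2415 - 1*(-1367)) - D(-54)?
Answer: -994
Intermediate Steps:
(-2415 - 1*(-1367)) - D(-54) = (-2415 - 1*(-1367)) - 1*(-54) = (-2415 + 1367) + 54 = -1048 + 54 = -994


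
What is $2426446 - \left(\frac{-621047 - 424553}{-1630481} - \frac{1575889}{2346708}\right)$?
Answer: $\frac{189473881584415433}{78086996052} \approx 2.4264 \cdot 10^{6}$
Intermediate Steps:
$2426446 - \left(\frac{-621047 - 424553}{-1630481} - \frac{1575889}{2346708}\right) = 2426446 - \left(\left(-1045600\right) \left(- \frac{1}{1630481}\right) - \frac{32161}{47892}\right) = 2426446 - \left(\frac{1045600}{1630481} - \frac{32161}{47892}\right) = 2426446 - - \frac{2362024241}{78086996052} = 2426446 + \frac{2362024241}{78086996052} = \frac{189473881584415433}{78086996052}$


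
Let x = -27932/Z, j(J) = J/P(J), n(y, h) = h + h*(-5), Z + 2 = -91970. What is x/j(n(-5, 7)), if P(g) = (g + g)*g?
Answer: -391048/22993 ≈ -17.007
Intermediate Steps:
Z = -91972 (Z = -2 - 91970 = -91972)
P(g) = 2*g² (P(g) = (2*g)*g = 2*g²)
n(y, h) = -4*h (n(y, h) = h - 5*h = -4*h)
j(J) = 1/(2*J) (j(J) = J/((2*J²)) = J*(1/(2*J²)) = 1/(2*J))
x = 6983/22993 (x = -27932/(-91972) = -27932*(-1/91972) = 6983/22993 ≈ 0.30370)
x/j(n(-5, 7)) = 6983/(22993*((1/(2*((-4*7)))))) = 6983/(22993*(((½)/(-28)))) = 6983/(22993*(((½)*(-1/28)))) = 6983/(22993*(-1/56)) = (6983/22993)*(-56) = -391048/22993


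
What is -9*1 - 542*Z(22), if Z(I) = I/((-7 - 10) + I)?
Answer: -11969/5 ≈ -2393.8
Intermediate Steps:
Z(I) = I/(-17 + I)
-9*1 - 542*Z(22) = -9*1 - 11924/(-17 + 22) = -9 - 11924/5 = -11969/5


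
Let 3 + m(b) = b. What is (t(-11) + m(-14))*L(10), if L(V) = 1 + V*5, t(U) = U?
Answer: -1428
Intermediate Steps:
L(V) = 1 + 5*V
m(b) = -3 + b
(t(-11) + m(-14))*L(10) = (-11 + (-3 - 14))*(1 + 5*10) = (-11 - 17)*(1 + 50) = -28*51 = -1428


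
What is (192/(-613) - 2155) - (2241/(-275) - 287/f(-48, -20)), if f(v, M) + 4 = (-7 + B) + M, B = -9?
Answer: -2905341741/1348600 ≈ -2154.3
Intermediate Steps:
f(v, M) = -20 + M (f(v, M) = -4 + ((-7 - 9) + M) = -4 + (-16 + M) = -20 + M)
(192/(-613) - 2155) - (2241/(-275) - 287/f(-48, -20)) = (192/(-613) - 2155) - (2241/(-275) - 287/(-20 - 20)) = (192*(-1/613) - 2155) - (2241*(-1/275) - 287/(-40)) = (-192/613 - 2155) - (-2241/275 - 287*(-1/40)) = -1321207/613 - (-2241/275 + 287/40) = -1321207/613 - 1*(-2143/2200) = -1321207/613 + 2143/2200 = -2905341741/1348600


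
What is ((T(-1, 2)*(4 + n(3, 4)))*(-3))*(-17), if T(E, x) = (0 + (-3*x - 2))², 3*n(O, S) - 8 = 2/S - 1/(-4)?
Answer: 22576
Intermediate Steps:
n(O, S) = 11/4 + 2/(3*S) (n(O, S) = 8/3 + (2/S - 1/(-4))/3 = 8/3 + (2/S - 1*(-¼))/3 = 8/3 + (2/S + ¼)/3 = 8/3 + (¼ + 2/S)/3 = 8/3 + (1/12 + 2/(3*S)) = 11/4 + 2/(3*S))
T(E, x) = (-2 - 3*x)² (T(E, x) = (0 + (-2 - 3*x))² = (-2 - 3*x)²)
((T(-1, 2)*(4 + n(3, 4)))*(-3))*(-17) = (((2 + 3*2)²*(4 + (1/12)*(8 + 33*4)/4))*(-3))*(-17) = (((2 + 6)²*(4 + (1/12)*(¼)*(8 + 132)))*(-3))*(-17) = ((8²*(4 + (1/12)*(¼)*140))*(-3))*(-17) = ((64*(4 + 35/12))*(-3))*(-17) = ((64*(83/12))*(-3))*(-17) = ((1328/3)*(-3))*(-17) = -1328*(-17) = 22576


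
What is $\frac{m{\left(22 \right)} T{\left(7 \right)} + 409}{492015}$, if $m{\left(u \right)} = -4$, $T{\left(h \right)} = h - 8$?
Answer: $\frac{413}{492015} \approx 0.00083941$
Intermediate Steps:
$T{\left(h \right)} = -8 + h$
$\frac{m{\left(22 \right)} T{\left(7 \right)} + 409}{492015} = \frac{- 4 \left(-8 + 7\right) + 409}{492015} = \left(\left(-4\right) \left(-1\right) + 409\right) \frac{1}{492015} = \left(4 + 409\right) \frac{1}{492015} = 413 \cdot \frac{1}{492015} = \frac{413}{492015}$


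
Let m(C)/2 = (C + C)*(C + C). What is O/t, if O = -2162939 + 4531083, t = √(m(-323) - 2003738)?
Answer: -1184072*I*√1169106/584553 ≈ -2190.2*I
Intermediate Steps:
m(C) = 8*C² (m(C) = 2*((C + C)*(C + C)) = 2*((2*C)*(2*C)) = 2*(4*C²) = 8*C²)
t = I*√1169106 (t = √(8*(-323)² - 2003738) = √(8*104329 - 2003738) = √(834632 - 2003738) = √(-1169106) = I*√1169106 ≈ 1081.3*I)
O = 2368144
O/t = 2368144/((I*√1169106)) = 2368144*(-I*√1169106/1169106) = -1184072*I*√1169106/584553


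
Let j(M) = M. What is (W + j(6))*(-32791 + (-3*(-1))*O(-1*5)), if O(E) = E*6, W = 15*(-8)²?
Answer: -31763046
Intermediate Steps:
W = 960 (W = 15*64 = 960)
O(E) = 6*E
(W + j(6))*(-32791 + (-3*(-1))*O(-1*5)) = (960 + 6)*(-32791 + (-3*(-1))*(6*(-1*5))) = 966*(-32791 + 3*(6*(-5))) = 966*(-32791 + 3*(-30)) = 966*(-32791 - 90) = 966*(-32881) = -31763046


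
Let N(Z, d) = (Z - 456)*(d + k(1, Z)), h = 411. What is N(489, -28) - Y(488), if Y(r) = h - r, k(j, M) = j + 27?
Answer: 77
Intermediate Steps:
k(j, M) = 27 + j
N(Z, d) = (-456 + Z)*(28 + d) (N(Z, d) = (Z - 456)*(d + (27 + 1)) = (-456 + Z)*(d + 28) = (-456 + Z)*(28 + d))
Y(r) = 411 - r
N(489, -28) - Y(488) = (-12768 - 456*(-28) + 28*489 + 489*(-28)) - (411 - 1*488) = (-12768 + 12768 + 13692 - 13692) - (411 - 488) = 0 - 1*(-77) = 0 + 77 = 77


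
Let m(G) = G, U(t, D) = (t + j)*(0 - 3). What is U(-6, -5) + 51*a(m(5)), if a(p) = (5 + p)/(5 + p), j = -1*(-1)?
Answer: 66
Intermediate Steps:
j = 1
U(t, D) = -3 - 3*t (U(t, D) = (t + 1)*(0 - 3) = (1 + t)*(-3) = -3 - 3*t)
a(p) = 1
U(-6, -5) + 51*a(m(5)) = (-3 - 3*(-6)) + 51*1 = (-3 + 18) + 51 = 15 + 51 = 66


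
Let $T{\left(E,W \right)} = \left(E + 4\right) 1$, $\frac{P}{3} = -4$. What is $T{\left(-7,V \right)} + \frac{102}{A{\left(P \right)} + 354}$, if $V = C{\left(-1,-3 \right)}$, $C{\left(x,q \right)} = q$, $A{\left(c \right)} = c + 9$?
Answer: $- \frac{317}{117} \approx -2.7094$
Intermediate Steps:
$P = -12$ ($P = 3 \left(-4\right) = -12$)
$A{\left(c \right)} = 9 + c$
$V = -3$
$T{\left(E,W \right)} = 4 + E$ ($T{\left(E,W \right)} = \left(4 + E\right) 1 = 4 + E$)
$T{\left(-7,V \right)} + \frac{102}{A{\left(P \right)} + 354} = \left(4 - 7\right) + \frac{102}{\left(9 - 12\right) + 354} = -3 + \frac{102}{-3 + 354} = -3 + \frac{102}{351} = -3 + 102 \cdot \frac{1}{351} = -3 + \frac{34}{117} = - \frac{317}{117}$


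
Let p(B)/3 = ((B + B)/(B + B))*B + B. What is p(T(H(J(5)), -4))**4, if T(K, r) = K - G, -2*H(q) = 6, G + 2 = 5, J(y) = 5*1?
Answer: 1679616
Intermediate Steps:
J(y) = 5
G = 3 (G = -2 + 5 = 3)
H(q) = -3 (H(q) = -1/2*6 = -3)
T(K, r) = -3 + K (T(K, r) = K - 1*3 = K - 3 = -3 + K)
p(B) = 6*B (p(B) = 3*(((B + B)/(B + B))*B + B) = 3*(((2*B)/((2*B)))*B + B) = 3*(((2*B)*(1/(2*B)))*B + B) = 3*(1*B + B) = 3*(B + B) = 3*(2*B) = 6*B)
p(T(H(J(5)), -4))**4 = (6*(-3 - 3))**4 = (6*(-6))**4 = (-36)**4 = 1679616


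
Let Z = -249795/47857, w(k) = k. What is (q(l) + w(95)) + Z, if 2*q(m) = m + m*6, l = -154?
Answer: -21498303/47857 ≈ -449.22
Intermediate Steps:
q(m) = 7*m/2 (q(m) = (m + m*6)/2 = (m + 6*m)/2 = (7*m)/2 = 7*m/2)
Z = -249795/47857 (Z = -249795*1/47857 = -249795/47857 ≈ -5.2196)
(q(l) + w(95)) + Z = ((7/2)*(-154) + 95) - 249795/47857 = (-539 + 95) - 249795/47857 = -444 - 249795/47857 = -21498303/47857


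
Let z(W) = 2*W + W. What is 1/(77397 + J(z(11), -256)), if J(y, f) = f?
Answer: 1/77141 ≈ 1.2963e-5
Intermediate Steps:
z(W) = 3*W
1/(77397 + J(z(11), -256)) = 1/(77397 - 256) = 1/77141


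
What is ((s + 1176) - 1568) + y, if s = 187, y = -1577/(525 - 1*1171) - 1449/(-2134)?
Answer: -3661898/18139 ≈ -201.88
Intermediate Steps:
y = 56597/18139 (y = -1577/(525 - 1171) - 1449*(-1/2134) = -1577/(-646) + 1449/2134 = -1577*(-1/646) + 1449/2134 = 83/34 + 1449/2134 = 56597/18139 ≈ 3.1202)
((s + 1176) - 1568) + y = ((187 + 1176) - 1568) + 56597/18139 = (1363 - 1568) + 56597/18139 = -205 + 56597/18139 = -3661898/18139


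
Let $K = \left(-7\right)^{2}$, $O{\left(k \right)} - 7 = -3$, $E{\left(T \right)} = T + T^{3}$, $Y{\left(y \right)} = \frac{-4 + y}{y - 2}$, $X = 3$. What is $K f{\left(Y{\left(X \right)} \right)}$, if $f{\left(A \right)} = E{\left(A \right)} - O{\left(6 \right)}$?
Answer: $-294$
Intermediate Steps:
$Y{\left(y \right)} = \frac{-4 + y}{-2 + y}$
$O{\left(k \right)} = 4$ ($O{\left(k \right)} = 7 - 3 = 4$)
$f{\left(A \right)} = -4 + A + A^{3}$ ($f{\left(A \right)} = \left(A + A^{3}\right) - 4 = -4 + A + A^{3}$)
$K = 49$
$K f{\left(Y{\left(X \right)} \right)} = 49 \left(-4 + \frac{-4 + 3}{-2 + 3} + \left(\frac{-4 + 3}{-2 + 3}\right)^{3}\right) = 49 \left(-4 + 1^{-1} \left(-1\right) + \left(1^{-1} \left(-1\right)\right)^{3}\right) = 49 \left(-4 + 1 \left(-1\right) + \left(1 \left(-1\right)\right)^{3}\right) = 49 \left(-4 - 1 + \left(-1\right)^{3}\right) = 49 \left(-4 - 1 - 1\right) = 49 \left(-6\right) = -294$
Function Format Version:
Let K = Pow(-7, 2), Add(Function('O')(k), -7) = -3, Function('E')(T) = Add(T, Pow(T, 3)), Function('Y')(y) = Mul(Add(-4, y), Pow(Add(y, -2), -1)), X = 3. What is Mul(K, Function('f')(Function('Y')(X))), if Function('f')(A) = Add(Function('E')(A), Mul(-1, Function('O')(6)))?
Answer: -294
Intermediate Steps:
Function('Y')(y) = Mul(Pow(Add(-2, y), -1), Add(-4, y)) (Function('Y')(y) = Mul(Add(-4, y), Pow(Add(-2, y), -1)) = Mul(Pow(Add(-2, y), -1), Add(-4, y)))
Function('O')(k) = 4 (Function('O')(k) = Add(7, -3) = 4)
Function('f')(A) = Add(-4, A, Pow(A, 3)) (Function('f')(A) = Add(Add(A, Pow(A, 3)), Mul(-1, 4)) = Add(Add(A, Pow(A, 3)), -4) = Add(-4, A, Pow(A, 3)))
K = 49
Mul(K, Function('f')(Function('Y')(X))) = Mul(49, Add(-4, Mul(Pow(Add(-2, 3), -1), Add(-4, 3)), Pow(Mul(Pow(Add(-2, 3), -1), Add(-4, 3)), 3))) = Mul(49, Add(-4, Mul(Pow(1, -1), -1), Pow(Mul(Pow(1, -1), -1), 3))) = Mul(49, Add(-4, Mul(1, -1), Pow(Mul(1, -1), 3))) = Mul(49, Add(-4, -1, Pow(-1, 3))) = Mul(49, Add(-4, -1, -1)) = Mul(49, -6) = -294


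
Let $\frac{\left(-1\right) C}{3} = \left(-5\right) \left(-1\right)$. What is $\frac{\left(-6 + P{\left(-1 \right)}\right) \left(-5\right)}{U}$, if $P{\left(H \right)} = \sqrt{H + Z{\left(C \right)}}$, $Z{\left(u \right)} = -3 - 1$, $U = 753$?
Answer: $\frac{10}{251} - \frac{5 i \sqrt{5}}{753} \approx 0.039841 - 0.014848 i$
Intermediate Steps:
$C = -15$ ($C = - 3 \left(\left(-5\right) \left(-1\right)\right) = \left(-3\right) 5 = -15$)
$Z{\left(u \right)} = -4$ ($Z{\left(u \right)} = -3 - 1 = -4$)
$P{\left(H \right)} = \sqrt{-4 + H}$ ($P{\left(H \right)} = \sqrt{H - 4} = \sqrt{-4 + H}$)
$\frac{\left(-6 + P{\left(-1 \right)}\right) \left(-5\right)}{U} = \frac{\left(-6 + \sqrt{-4 - 1}\right) \left(-5\right)}{753} = \left(-6 + \sqrt{-5}\right) \left(-5\right) \frac{1}{753} = \left(-6 + i \sqrt{5}\right) \left(-5\right) \frac{1}{753} = \left(30 - 5 i \sqrt{5}\right) \frac{1}{753} = \frac{10}{251} - \frac{5 i \sqrt{5}}{753}$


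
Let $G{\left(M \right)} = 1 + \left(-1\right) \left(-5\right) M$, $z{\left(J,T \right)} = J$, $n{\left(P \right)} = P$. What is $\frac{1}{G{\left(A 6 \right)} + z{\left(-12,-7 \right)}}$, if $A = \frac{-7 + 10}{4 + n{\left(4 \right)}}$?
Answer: $4$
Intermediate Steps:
$A = \frac{3}{8}$ ($A = \frac{-7 + 10}{4 + 4} = \frac{3}{8} \approx 0.375$)
$G{\left(M \right)} = 1 + 5 M$
$\frac{1}{G{\left(A 6 \right)} + z{\left(-12,-7 \right)}} = \frac{1}{\left(1 + 5 \cdot \frac{3}{8} \cdot 6\right) - 12} = \frac{1}{\left(1 + 5 \cdot \frac{9}{4}\right) - 12} = \frac{1}{\left(1 + \frac{45}{4}\right) - 12} = \frac{1}{\frac{49}{4} - 12} = \frac{1}{\frac{1}{4}} = 4$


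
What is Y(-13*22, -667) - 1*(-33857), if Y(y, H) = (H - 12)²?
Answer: 494898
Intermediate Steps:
Y(y, H) = (-12 + H)²
Y(-13*22, -667) - 1*(-33857) = (-12 - 667)² - 1*(-33857) = (-679)² + 33857 = 461041 + 33857 = 494898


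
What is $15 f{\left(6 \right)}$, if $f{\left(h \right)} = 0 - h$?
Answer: $-90$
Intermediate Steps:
$f{\left(h \right)} = - h$
$15 f{\left(6 \right)} = 15 \left(\left(-1\right) 6\right) = 15 \left(-6\right) = -90$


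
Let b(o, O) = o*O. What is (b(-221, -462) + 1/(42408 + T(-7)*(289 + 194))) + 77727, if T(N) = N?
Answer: 7018186384/39027 ≈ 1.7983e+5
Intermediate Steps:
b(o, O) = O*o
(b(-221, -462) + 1/(42408 + T(-7)*(289 + 194))) + 77727 = (-462*(-221) + 1/(42408 - 7*(289 + 194))) + 77727 = (102102 + 1/(42408 - 7*483)) + 77727 = (102102 + 1/(42408 - 3381)) + 77727 = (102102 + 1/39027) + 77727 = 3984734755/39027 + 77727 = 7018186384/39027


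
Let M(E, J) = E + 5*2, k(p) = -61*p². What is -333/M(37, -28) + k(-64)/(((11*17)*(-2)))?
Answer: 5809345/8789 ≈ 660.98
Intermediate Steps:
M(E, J) = 10 + E (M(E, J) = E + 10 = 10 + E)
-333/M(37, -28) + k(-64)/(((11*17)*(-2))) = -333/(10 + 37) + (-61*(-64)²)/(((11*17)*(-2))) = -333/47 + (-61*4096)/((187*(-2))) = -333*1/47 - 249856/(-374) = -333/47 - 249856*(-1/374) = -333/47 + 124928/187 = 5809345/8789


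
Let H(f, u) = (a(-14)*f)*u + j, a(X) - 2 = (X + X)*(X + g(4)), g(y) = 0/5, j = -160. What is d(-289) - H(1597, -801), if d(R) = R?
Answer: 504003489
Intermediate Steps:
g(y) = 0 (g(y) = 0*(⅕) = 0)
a(X) = 2 + 2*X² (a(X) = 2 + (X + X)*(X + 0) = 2 + (2*X)*X = 2 + 2*X²)
H(f, u) = -160 + 394*f*u (H(f, u) = ((2 + 2*(-14)²)*f)*u - 160 = ((2 + 2*196)*f)*u - 160 = ((2 + 392)*f)*u - 160 = (394*f)*u - 160 = 394*f*u - 160 = -160 + 394*f*u)
d(-289) - H(1597, -801) = -289 - (-160 + 394*1597*(-801)) = -289 - (-160 - 504003618) = -289 - 1*(-504003778) = -289 + 504003778 = 504003489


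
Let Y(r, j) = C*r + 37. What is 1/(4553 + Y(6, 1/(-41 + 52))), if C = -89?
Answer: 1/4056 ≈ 0.00024655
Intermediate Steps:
Y(r, j) = 37 - 89*r (Y(r, j) = -89*r + 37 = 37 - 89*r)
1/(4553 + Y(6, 1/(-41 + 52))) = 1/(4553 + (37 - 89*6)) = 1/(4553 + (37 - 534)) = 1/(4553 - 497) = 1/4056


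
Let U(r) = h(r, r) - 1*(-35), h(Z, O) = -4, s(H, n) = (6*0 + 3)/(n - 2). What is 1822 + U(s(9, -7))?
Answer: 1853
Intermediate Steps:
s(H, n) = 3/(-2 + n) (s(H, n) = (0 + 3)/(-2 + n) = 3/(-2 + n))
U(r) = 31 (U(r) = -4 - 1*(-35) = -4 + 35 = 31)
1822 + U(s(9, -7)) = 1822 + 31 = 1853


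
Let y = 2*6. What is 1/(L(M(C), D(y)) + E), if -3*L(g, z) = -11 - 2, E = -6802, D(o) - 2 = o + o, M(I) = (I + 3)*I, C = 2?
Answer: -3/20393 ≈ -0.00014711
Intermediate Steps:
y = 12
M(I) = I*(3 + I) (M(I) = (3 + I)*I = I*(3 + I))
D(o) = 2 + 2*o (D(o) = 2 + (o + o) = 2 + 2*o)
L(g, z) = 13/3 (L(g, z) = -(-11 - 2)/3 = -⅓*(-13) = 13/3)
1/(L(M(C), D(y)) + E) = 1/(13/3 - 6802) = 1/(-20393/3) = -3/20393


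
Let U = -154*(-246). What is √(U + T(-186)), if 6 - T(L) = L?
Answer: 2*√9519 ≈ 195.13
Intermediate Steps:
T(L) = 6 - L
U = 37884
√(U + T(-186)) = √(37884 + (6 - 1*(-186))) = √(37884 + (6 + 186)) = √(37884 + 192) = √38076 = 2*√9519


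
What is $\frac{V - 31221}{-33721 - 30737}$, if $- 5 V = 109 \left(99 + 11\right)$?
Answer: $\frac{33619}{64458} \approx 0.52156$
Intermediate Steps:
$V = -2398$ ($V = - \frac{109 \left(99 + 11\right)}{5} = - \frac{109 \cdot 110}{5} = \left(- \frac{1}{5}\right) 11990 = -2398$)
$\frac{V - 31221}{-33721 - 30737} = \frac{-2398 - 31221}{-33721 - 30737} = - \frac{33619}{-64458} = \left(-33619\right) \left(- \frac{1}{64458}\right) = \frac{33619}{64458}$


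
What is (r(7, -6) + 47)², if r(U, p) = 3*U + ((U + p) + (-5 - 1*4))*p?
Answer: 13456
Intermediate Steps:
r(U, p) = 3*U + p*(-9 + U + p) (r(U, p) = 3*U + ((U + p) + (-5 - 4))*p = 3*U + ((U + p) - 9)*p = 3*U + (-9 + U + p)*p = 3*U + p*(-9 + U + p))
(r(7, -6) + 47)² = (((-6)² - 9*(-6) + 3*7 + 7*(-6)) + 47)² = ((36 + 54 + 21 - 42) + 47)² = (69 + 47)² = 116² = 13456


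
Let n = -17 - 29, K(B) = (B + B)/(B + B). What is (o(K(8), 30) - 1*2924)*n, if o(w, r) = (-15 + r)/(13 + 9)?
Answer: 1479199/11 ≈ 1.3447e+5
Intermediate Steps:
K(B) = 1 (K(B) = (2*B)/((2*B)) = (2*B)*(1/(2*B)) = 1)
o(w, r) = -15/22 + r/22 (o(w, r) = (-15 + r)/22 = (-15 + r)*(1/22) = -15/22 + r/22)
n = -46
(o(K(8), 30) - 1*2924)*n = ((-15/22 + (1/22)*30) - 1*2924)*(-46) = ((-15/22 + 15/11) - 2924)*(-46) = (15/22 - 2924)*(-46) = -64313/22*(-46) = 1479199/11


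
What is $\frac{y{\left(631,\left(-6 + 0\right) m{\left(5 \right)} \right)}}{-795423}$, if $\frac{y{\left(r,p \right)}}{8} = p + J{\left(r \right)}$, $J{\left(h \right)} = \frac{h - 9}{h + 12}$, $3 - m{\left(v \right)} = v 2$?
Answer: $- \frac{221024}{511456989} \approx -0.00043215$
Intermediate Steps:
$m{\left(v \right)} = 3 - 2 v$ ($m{\left(v \right)} = 3 - v 2 = 3 - 2 v$)
$J{\left(h \right)} = \frac{-9 + h}{12 + h}$
$y{\left(r,p \right)} = 8 p + \frac{8 \left(-9 + r\right)}{12 + r}$ ($y{\left(r,p \right)} = 8 \left(p + \frac{-9 + r}{12 + r}\right) = 8 p + \frac{8 \left(-9 + r\right)}{12 + r}$)
$\frac{y{\left(631,\left(-6 + 0\right) m{\left(5 \right)} \right)}}{-795423} = \frac{8 \frac{1}{12 + 631} \left(-9 + 631 + \left(-6 + 0\right) \left(3 - 10\right) \left(12 + 631\right)\right)}{-795423} = \frac{8 \left(-9 + 631 + - 6 \left(3 - 10\right) 643\right)}{643} \left(- \frac{1}{795423}\right) = 8 \cdot \frac{1}{643} \left(-9 + 631 + \left(-6\right) \left(-7\right) 643\right) \left(- \frac{1}{795423}\right) = 8 \cdot \frac{1}{643} \left(-9 + 631 + 42 \cdot 643\right) \left(- \frac{1}{795423}\right) = 8 \cdot \frac{1}{643} \left(-9 + 631 + 27006\right) \left(- \frac{1}{795423}\right) = 8 \cdot \frac{1}{643} \cdot 27628 \left(- \frac{1}{795423}\right) = \frac{221024}{643} \left(- \frac{1}{795423}\right) = - \frac{221024}{511456989}$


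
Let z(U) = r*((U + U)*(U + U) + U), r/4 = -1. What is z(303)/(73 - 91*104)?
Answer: 1470156/9391 ≈ 156.55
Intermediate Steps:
r = -4 (r = 4*(-1) = -4)
z(U) = -16*U² - 4*U (z(U) = -4*((U + U)*(U + U) + U) = -4*((2*U)*(2*U) + U) = -4*(4*U² + U) = -4*(U + 4*U²) = -16*U² - 4*U)
z(303)/(73 - 91*104) = (-4*303*(1 + 4*303))/(73 - 91*104) = (-4*303*(1 + 1212))/(73 - 9464) = -4*303*1213/(-9391) = -1470156*(-1/9391) = 1470156/9391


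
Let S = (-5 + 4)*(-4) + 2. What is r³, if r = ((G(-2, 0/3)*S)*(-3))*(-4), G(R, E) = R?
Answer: -2985984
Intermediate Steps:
S = 6 (S = -1*(-4) + 2 = 4 + 2 = 6)
r = -144 (r = (-2*6*(-3))*(-4) = -12*(-3)*(-4) = 36*(-4) = -144)
r³ = (-144)³ = -2985984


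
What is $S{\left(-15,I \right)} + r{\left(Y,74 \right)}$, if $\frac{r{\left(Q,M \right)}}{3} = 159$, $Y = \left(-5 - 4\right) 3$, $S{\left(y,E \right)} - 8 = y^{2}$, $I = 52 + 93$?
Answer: $710$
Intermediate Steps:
$I = 145$
$S{\left(y,E \right)} = 8 + y^{2}$
$Y = -27$ ($Y = \left(-9\right) 3 = -27$)
$r{\left(Q,M \right)} = 477$ ($r{\left(Q,M \right)} = 3 \cdot 159 = 477$)
$S{\left(-15,I \right)} + r{\left(Y,74 \right)} = \left(8 + \left(-15\right)^{2}\right) + 477 = \left(8 + 225\right) + 477 = 233 + 477 = 710$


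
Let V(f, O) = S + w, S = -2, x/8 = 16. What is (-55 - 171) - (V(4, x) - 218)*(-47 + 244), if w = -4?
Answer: 43902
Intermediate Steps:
x = 128 (x = 8*16 = 128)
V(f, O) = -6 (V(f, O) = -2 - 4 = -6)
(-55 - 171) - (V(4, x) - 218)*(-47 + 244) = (-55 - 171) - (-6 - 218)*(-47 + 244) = -226 - (-224)*197 = -226 - 1*(-44128) = -226 + 44128 = 43902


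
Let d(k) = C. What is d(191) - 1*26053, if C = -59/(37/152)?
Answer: -972929/37 ≈ -26295.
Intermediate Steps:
C = -8968/37 (C = -59/(37*(1/152)) = -59/37/152 = -59*152/37 = -8968/37 ≈ -242.38)
d(k) = -8968/37
d(191) - 1*26053 = -8968/37 - 1*26053 = -8968/37 - 26053 = -972929/37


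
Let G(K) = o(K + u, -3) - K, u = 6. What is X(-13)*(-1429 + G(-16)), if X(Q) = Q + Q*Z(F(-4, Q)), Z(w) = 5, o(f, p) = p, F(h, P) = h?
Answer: 110448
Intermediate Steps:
G(K) = -3 - K
X(Q) = 6*Q (X(Q) = Q + Q*5 = Q + 5*Q = 6*Q)
X(-13)*(-1429 + G(-16)) = (6*(-13))*(-1429 + (-3 - 1*(-16))) = -78*(-1429 + (-3 + 16)) = -78*(-1429 + 13) = -78*(-1416) = 110448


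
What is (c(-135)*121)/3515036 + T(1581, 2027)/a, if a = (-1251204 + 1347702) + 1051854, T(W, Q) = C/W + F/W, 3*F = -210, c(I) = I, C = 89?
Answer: -7414213204459/1595426079820608 ≈ -0.0046472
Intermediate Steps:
F = -70 (F = (⅓)*(-210) = -70)
T(W, Q) = 19/W (T(W, Q) = 89/W - 70/W = 19/W)
a = 1148352 (a = 96498 + 1051854 = 1148352)
(c(-135)*121)/3515036 + T(1581, 2027)/a = -135*121/3515036 + (19/1581)/1148352 = -16335*1/3515036 + (19*(1/1581))*(1/1148352) = -16335/3515036 + (19/1581)*(1/1148352) = -16335/3515036 + 19/1815544512 = -7414213204459/1595426079820608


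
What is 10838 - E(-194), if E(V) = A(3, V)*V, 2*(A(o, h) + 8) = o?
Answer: 9577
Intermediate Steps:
A(o, h) = -8 + o/2
E(V) = -13*V/2 (E(V) = (-8 + (1/2)*3)*V = (-8 + 3/2)*V = -13*V/2)
10838 - E(-194) = 10838 - (-13)*(-194)/2 = 10838 - 1*1261 = 10838 - 1261 = 9577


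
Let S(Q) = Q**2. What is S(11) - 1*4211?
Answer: -4090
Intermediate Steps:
S(11) - 1*4211 = 11**2 - 1*4211 = 121 - 4211 = -4090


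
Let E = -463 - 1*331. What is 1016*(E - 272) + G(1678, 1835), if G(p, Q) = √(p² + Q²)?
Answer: -1083056 + √6182909 ≈ -1.0806e+6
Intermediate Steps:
E = -794 (E = -463 - 331 = -794)
G(p, Q) = √(Q² + p²)
1016*(E - 272) + G(1678, 1835) = 1016*(-794 - 272) + √(1835² + 1678²) = 1016*(-1066) + √(3367225 + 2815684) = -1083056 + √6182909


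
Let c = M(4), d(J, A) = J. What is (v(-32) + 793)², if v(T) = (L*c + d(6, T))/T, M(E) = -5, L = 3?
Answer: 644398225/1024 ≈ 6.2930e+5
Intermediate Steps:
c = -5
v(T) = -9/T (v(T) = (3*(-5) + 6)/T = (-15 + 6)/T = -9/T)
(v(-32) + 793)² = (-9/(-32) + 793)² = (-9*(-1/32) + 793)² = (9/32 + 793)² = (25385/32)² = 644398225/1024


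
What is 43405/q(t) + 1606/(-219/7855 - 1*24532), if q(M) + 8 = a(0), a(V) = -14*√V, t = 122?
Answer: -8364204445035/1541592632 ≈ -5425.7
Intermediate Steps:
q(M) = -8 (q(M) = -8 - 14*√0 = -8 - 14*0 = -8 + 0 = -8)
43405/q(t) + 1606/(-219/7855 - 1*24532) = 43405/(-8) + 1606/(-219/7855 - 1*24532) = 43405*(-⅛) + 1606/(-219*1/7855 - 24532) = -43405/8 + 1606/(-219/7855 - 24532) = -43405/8 + 1606/(-192699079/7855) = -43405/8 + 1606*(-7855/192699079) = -43405/8 - 12615130/192699079 = -8364204445035/1541592632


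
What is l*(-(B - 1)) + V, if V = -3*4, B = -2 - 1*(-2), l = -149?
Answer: -161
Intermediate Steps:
B = 0 (B = -2 + 2 = 0)
V = -12
l*(-(B - 1)) + V = -(-149)*(0 - 1) - 12 = -(-149)*(-1) - 12 = -149*1 - 12 = -149 - 12 = -161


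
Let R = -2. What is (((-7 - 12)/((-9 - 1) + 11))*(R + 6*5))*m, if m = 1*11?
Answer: -5852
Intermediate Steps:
m = 11
(((-7 - 12)/((-9 - 1) + 11))*(R + 6*5))*m = (((-7 - 12)/((-9 - 1) + 11))*(-2 + 6*5))*11 = ((-19/(-10 + 11))*(-2 + 30))*11 = (-19/1*28)*11 = (-19*1*28)*11 = -19*28*11 = -532*11 = -5852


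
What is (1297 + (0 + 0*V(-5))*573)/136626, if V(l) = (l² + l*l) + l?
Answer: 1297/136626 ≈ 0.0094931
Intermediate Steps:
V(l) = l + 2*l² (V(l) = (l² + l²) + l = 2*l² + l = l + 2*l²)
(1297 + (0 + 0*V(-5))*573)/136626 = (1297 + (0 + 0*(-5*(1 + 2*(-5))))*573)/136626 = (1297 + (0 + 0*(-5*(1 - 10)))*573)*(1/136626) = (1297 + (0 + 0*(-5*(-9)))*573)*(1/136626) = (1297 + (0 + 0*45)*573)*(1/136626) = (1297 + (0 + 0)*573)*(1/136626) = (1297 + 0*573)*(1/136626) = (1297 + 0)*(1/136626) = 1297*(1/136626) = 1297/136626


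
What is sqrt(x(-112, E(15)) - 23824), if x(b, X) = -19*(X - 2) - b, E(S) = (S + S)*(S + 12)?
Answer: 2*I*sqrt(9766) ≈ 197.65*I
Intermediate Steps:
E(S) = 2*S*(12 + S) (E(S) = (2*S)*(12 + S) = 2*S*(12 + S))
x(b, X) = 38 - b - 19*X (x(b, X) = -19*(-2 + X) - b = (38 - 19*X) - b = 38 - b - 19*X)
sqrt(x(-112, E(15)) - 23824) = sqrt((38 - 1*(-112) - 38*15*(12 + 15)) - 23824) = sqrt((38 + 112 - 38*15*27) - 23824) = sqrt((38 + 112 - 19*810) - 23824) = sqrt((38 + 112 - 15390) - 23824) = sqrt(-15240 - 23824) = sqrt(-39064) = 2*I*sqrt(9766)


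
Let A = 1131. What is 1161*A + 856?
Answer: 1313947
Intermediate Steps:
1161*A + 856 = 1161*1131 + 856 = 1313091 + 856 = 1313947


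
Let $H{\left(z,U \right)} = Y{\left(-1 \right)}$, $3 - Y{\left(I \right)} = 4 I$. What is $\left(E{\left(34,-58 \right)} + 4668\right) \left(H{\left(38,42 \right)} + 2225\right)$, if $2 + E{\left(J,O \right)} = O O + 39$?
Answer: $18010008$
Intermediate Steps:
$Y{\left(I \right)} = 3 - 4 I$
$H{\left(z,U \right)} = 7$ ($H{\left(z,U \right)} = 3 - -4 = 3 + 4 = 7$)
$E{\left(J,O \right)} = 37 + O^{2}$ ($E{\left(J,O \right)} = -2 + \left(O O + 39\right) = -2 + \left(O^{2} + 39\right) = -2 + \left(39 + O^{2}\right) = 37 + O^{2}$)
$\left(E{\left(34,-58 \right)} + 4668\right) \left(H{\left(38,42 \right)} + 2225\right) = \left(\left(37 + \left(-58\right)^{2}\right) + 4668\right) \left(7 + 2225\right) = \left(\left(37 + 3364\right) + 4668\right) 2232 = \left(3401 + 4668\right) 2232 = 8069 \cdot 2232 = 18010008$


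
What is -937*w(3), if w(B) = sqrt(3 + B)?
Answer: -937*sqrt(6) ≈ -2295.2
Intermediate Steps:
-937*w(3) = -937*sqrt(3 + 3) = -937*sqrt(6)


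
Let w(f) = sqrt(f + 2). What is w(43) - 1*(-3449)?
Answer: 3449 + 3*sqrt(5) ≈ 3455.7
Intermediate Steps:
w(f) = sqrt(2 + f)
w(43) - 1*(-3449) = sqrt(2 + 43) - 1*(-3449) = sqrt(45) + 3449 = 3*sqrt(5) + 3449 = 3449 + 3*sqrt(5)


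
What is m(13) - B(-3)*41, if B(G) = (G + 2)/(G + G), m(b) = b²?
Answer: 973/6 ≈ 162.17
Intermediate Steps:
B(G) = (2 + G)/(2*G) (B(G) = (2 + G)/((2*G)) = (2 + G)*(1/(2*G)) = (2 + G)/(2*G))
m(13) - B(-3)*41 = 13² - (½)*(2 - 3)/(-3)*41 = 169 - (½)*(-⅓)*(-1)*41 = 169 - 41/6 = 973/6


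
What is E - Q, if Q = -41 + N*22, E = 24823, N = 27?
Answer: 24270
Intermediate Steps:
Q = 553 (Q = -41 + 27*22 = -41 + 594 = 553)
E - Q = 24823 - 1*553 = 24823 - 553 = 24270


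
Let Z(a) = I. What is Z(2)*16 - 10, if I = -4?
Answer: -74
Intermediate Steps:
Z(a) = -4
Z(2)*16 - 10 = -4*16 - 10 = -64 - 10 = -74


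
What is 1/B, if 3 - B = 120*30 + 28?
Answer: -1/3625 ≈ -0.00027586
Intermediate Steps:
B = -3625 (B = 3 - (120*30 + 28) = 3 - (3600 + 28) = 3 - 1*3628 = 3 - 3628 = -3625)
1/B = 1/(-3625) = -1/3625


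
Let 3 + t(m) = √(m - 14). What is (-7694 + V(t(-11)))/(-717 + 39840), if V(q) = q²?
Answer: -2570/13041 - 10*I/13041 ≈ -0.19707 - 0.00076681*I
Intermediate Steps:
t(m) = -3 + √(-14 + m) (t(m) = -3 + √(m - 14) = -3 + √(-14 + m))
(-7694 + V(t(-11)))/(-717 + 39840) = (-7694 + (-3 + √(-14 - 11))²)/(-717 + 39840) = (-7694 + (-3 + √(-25))²)/39123 = (-7694 + (-3 + 5*I)²)*(1/39123) = -7694/39123 + (-3 + 5*I)²/39123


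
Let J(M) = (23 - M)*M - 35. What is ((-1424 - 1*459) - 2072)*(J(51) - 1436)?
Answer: 11465545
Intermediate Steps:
J(M) = -35 + M*(23 - M) (J(M) = M*(23 - M) - 35 = -35 + M*(23 - M))
((-1424 - 1*459) - 2072)*(J(51) - 1436) = ((-1424 - 1*459) - 2072)*((-35 - 1*51**2 + 23*51) - 1436) = ((-1424 - 459) - 2072)*((-35 - 1*2601 + 1173) - 1436) = (-1883 - 2072)*((-35 - 2601 + 1173) - 1436) = -3955*(-1463 - 1436) = -3955*(-2899) = 11465545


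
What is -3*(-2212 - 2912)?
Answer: 15372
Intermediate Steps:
-3*(-2212 - 2912) = -3*(-5124) = 15372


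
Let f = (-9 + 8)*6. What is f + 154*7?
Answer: 1072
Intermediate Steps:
f = -6 (f = -1*6 = -6)
f + 154*7 = -6 + 154*7 = -6 + 1078 = 1072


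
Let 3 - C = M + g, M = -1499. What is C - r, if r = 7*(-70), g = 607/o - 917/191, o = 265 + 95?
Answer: 137184103/68760 ≈ 1995.1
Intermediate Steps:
o = 360
g = -214183/68760 (g = 607/360 - 917/191 = -214183/68760 ≈ -3.1149)
r = -490
C = 103491703/68760 (C = 3 - (-1499 - 214183/68760) = 3 - 1*(-103285423/68760) = 3 + 103285423/68760 = 103491703/68760 ≈ 1505.1)
C - r = 103491703/68760 - 1*(-490) = 103491703/68760 + 490 = 137184103/68760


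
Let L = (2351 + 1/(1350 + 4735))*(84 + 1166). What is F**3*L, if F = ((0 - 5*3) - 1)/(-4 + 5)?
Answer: -14649176064000/1217 ≈ -1.2037e+10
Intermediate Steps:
L = 3576459000/1217 (L = (2351 + 1/6085)*1250 = (14305836/6085)*1250 = 3576459000/1217 ≈ 2.9388e+6)
F = -16 (F = ((0 - 15) - 1)/1 = (-15 - 1)*1 = -16*1 = -16)
F**3*L = (-16)**3*(3576459000/1217) = -4096*3576459000/1217 = -14649176064000/1217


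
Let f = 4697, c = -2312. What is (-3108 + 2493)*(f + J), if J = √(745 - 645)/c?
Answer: -3339282105/1156 ≈ -2.8887e+6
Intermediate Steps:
J = -5/1156 (J = √(745 - 645)/(-2312) = √100*(-1/2312) = 10*(-1/2312) = -5/1156 ≈ -0.0043253)
(-3108 + 2493)*(f + J) = (-3108 + 2493)*(4697 - 5/1156) = -615*5429727/1156 = -3339282105/1156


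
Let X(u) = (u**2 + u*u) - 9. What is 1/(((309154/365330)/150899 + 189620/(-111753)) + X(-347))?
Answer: 3080355873958755/741772190990206643576 ≈ 4.1527e-6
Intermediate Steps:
X(u) = -9 + 2*u**2 (X(u) = (u**2 + u**2) - 9 = 2*u**2 - 9 = -9 + 2*u**2)
1/(((309154/365330)/150899 + 189620/(-111753)) + X(-347)) = 1/(((309154/365330)/150899 + 189620/(-111753)) + (-9 + 2*(-347)**2)) = 1/(((309154*(1/365330))*(1/150899) + 189620*(-1/111753)) + (-9 + 2*120409)) = 1/(((154577/182665)*(1/150899) - 189620/111753) + (-9 + 240818)) = 1/((154577/27563965835 - 189620/111753) + 240809) = 1/(-5226661927189219/3080355873958755 + 240809) = 1/(741772190990206643576/3080355873958755) = 3080355873958755/741772190990206643576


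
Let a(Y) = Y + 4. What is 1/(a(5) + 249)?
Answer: 1/258 ≈ 0.0038760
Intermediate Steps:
a(Y) = 4 + Y
1/(a(5) + 249) = 1/((4 + 5) + 249) = 1/(9 + 249) = 1/258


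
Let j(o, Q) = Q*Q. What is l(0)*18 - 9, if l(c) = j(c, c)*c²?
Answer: -9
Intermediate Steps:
j(o, Q) = Q²
l(c) = c⁴ (l(c) = c²*c² = c⁴)
l(0)*18 - 9 = 0⁴*18 - 9 = 0*18 - 9 = 0 - 9 = -9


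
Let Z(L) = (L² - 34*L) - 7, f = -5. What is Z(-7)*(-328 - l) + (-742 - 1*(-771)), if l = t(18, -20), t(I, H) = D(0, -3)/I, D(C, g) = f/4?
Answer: -826124/9 ≈ -91792.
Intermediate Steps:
D(C, g) = -5/4
t(I, H) = -5/(4*I)
l = -5/72 (l = -5/4/18 = -5/4*1/18 = -5/72 ≈ -0.069444)
Z(L) = -7 + L² - 34*L
Z(-7)*(-328 - l) + (-742 - 1*(-771)) = (-7 + (-7)² - 34*(-7))*(-328 - 1*(-5/72)) + (-742 - 1*(-771)) = (-7 + 49 + 238)*(-328 + 5/72) + (-742 + 771) = 280*(-23611/72) + 29 = -826385/9 + 29 = -826124/9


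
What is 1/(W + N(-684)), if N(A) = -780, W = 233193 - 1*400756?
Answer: -1/168343 ≈ -5.9403e-6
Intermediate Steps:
W = -167563 (W = 233193 - 400756 = -167563)
1/(W + N(-684)) = 1/(-167563 - 780) = 1/(-168343) = -1/168343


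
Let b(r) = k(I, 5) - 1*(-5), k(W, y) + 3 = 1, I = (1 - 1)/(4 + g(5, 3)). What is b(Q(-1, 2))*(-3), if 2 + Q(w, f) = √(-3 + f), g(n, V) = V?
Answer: -9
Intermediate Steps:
Q(w, f) = -2 + √(-3 + f)
I = 0 (I = (1 - 1)/(4 + 3) = 0/7 = 0*(⅐) = 0)
k(W, y) = -2 (k(W, y) = -3 + 1 = -2)
b(r) = 3 (b(r) = -2 - 1*(-5) = -2 + 5 = 3)
b(Q(-1, 2))*(-3) = 3*(-3) = -9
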